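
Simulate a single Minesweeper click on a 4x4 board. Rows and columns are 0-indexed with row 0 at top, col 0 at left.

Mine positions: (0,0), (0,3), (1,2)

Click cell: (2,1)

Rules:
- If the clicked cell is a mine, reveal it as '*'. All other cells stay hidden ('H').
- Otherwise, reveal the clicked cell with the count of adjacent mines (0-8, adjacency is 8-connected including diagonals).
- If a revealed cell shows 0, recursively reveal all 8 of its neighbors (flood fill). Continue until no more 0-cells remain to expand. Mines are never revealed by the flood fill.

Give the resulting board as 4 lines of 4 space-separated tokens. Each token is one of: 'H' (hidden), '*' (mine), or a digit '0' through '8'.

H H H H
H H H H
H 1 H H
H H H H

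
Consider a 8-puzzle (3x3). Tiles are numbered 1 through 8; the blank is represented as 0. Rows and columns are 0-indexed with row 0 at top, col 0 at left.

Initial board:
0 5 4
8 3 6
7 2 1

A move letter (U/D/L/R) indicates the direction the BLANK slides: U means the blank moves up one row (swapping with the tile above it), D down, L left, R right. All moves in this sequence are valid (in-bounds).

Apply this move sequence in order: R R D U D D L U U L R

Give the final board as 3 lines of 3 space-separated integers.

After move 1 (R):
5 0 4
8 3 6
7 2 1

After move 2 (R):
5 4 0
8 3 6
7 2 1

After move 3 (D):
5 4 6
8 3 0
7 2 1

After move 4 (U):
5 4 0
8 3 6
7 2 1

After move 5 (D):
5 4 6
8 3 0
7 2 1

After move 6 (D):
5 4 6
8 3 1
7 2 0

After move 7 (L):
5 4 6
8 3 1
7 0 2

After move 8 (U):
5 4 6
8 0 1
7 3 2

After move 9 (U):
5 0 6
8 4 1
7 3 2

After move 10 (L):
0 5 6
8 4 1
7 3 2

After move 11 (R):
5 0 6
8 4 1
7 3 2

Answer: 5 0 6
8 4 1
7 3 2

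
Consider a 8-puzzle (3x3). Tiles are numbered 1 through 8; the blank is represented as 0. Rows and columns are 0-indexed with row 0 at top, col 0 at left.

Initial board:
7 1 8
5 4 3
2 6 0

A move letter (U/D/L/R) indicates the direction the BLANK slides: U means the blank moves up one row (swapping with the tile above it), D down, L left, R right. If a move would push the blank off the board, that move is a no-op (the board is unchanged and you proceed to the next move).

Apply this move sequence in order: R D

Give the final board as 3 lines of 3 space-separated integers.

After move 1 (R):
7 1 8
5 4 3
2 6 0

After move 2 (D):
7 1 8
5 4 3
2 6 0

Answer: 7 1 8
5 4 3
2 6 0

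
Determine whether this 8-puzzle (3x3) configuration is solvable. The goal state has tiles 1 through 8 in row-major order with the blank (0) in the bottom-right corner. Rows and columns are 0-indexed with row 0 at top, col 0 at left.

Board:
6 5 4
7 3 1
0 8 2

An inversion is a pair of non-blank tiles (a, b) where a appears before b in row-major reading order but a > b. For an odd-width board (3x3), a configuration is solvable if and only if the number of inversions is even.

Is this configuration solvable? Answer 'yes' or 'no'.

Inversions (pairs i<j in row-major order where tile[i] > tile[j] > 0): 18
18 is even, so the puzzle is solvable.

Answer: yes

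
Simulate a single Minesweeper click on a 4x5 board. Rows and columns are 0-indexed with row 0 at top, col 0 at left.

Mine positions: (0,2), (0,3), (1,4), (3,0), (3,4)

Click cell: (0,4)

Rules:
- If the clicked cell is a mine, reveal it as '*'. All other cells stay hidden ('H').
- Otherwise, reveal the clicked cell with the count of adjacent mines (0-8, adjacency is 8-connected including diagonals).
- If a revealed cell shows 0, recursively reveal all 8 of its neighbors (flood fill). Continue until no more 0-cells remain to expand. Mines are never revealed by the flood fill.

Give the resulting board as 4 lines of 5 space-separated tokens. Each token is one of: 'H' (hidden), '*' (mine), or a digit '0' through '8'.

H H H H 2
H H H H H
H H H H H
H H H H H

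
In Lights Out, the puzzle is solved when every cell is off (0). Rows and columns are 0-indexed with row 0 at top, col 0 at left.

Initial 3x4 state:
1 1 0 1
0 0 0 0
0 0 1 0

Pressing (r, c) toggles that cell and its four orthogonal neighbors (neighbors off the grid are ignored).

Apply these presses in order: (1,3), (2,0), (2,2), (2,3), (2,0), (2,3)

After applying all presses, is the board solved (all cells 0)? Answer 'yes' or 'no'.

After press 1 at (1,3):
1 1 0 0
0 0 1 1
0 0 1 1

After press 2 at (2,0):
1 1 0 0
1 0 1 1
1 1 1 1

After press 3 at (2,2):
1 1 0 0
1 0 0 1
1 0 0 0

After press 4 at (2,3):
1 1 0 0
1 0 0 0
1 0 1 1

After press 5 at (2,0):
1 1 0 0
0 0 0 0
0 1 1 1

After press 6 at (2,3):
1 1 0 0
0 0 0 1
0 1 0 0

Lights still on: 4

Answer: no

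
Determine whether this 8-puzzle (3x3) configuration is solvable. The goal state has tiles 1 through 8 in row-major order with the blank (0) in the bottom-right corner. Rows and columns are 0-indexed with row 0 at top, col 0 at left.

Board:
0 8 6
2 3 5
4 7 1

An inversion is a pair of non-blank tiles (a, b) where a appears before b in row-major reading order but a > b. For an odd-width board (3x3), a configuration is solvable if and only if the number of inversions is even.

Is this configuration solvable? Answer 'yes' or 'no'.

Answer: yes

Derivation:
Inversions (pairs i<j in row-major order where tile[i] > tile[j] > 0): 18
18 is even, so the puzzle is solvable.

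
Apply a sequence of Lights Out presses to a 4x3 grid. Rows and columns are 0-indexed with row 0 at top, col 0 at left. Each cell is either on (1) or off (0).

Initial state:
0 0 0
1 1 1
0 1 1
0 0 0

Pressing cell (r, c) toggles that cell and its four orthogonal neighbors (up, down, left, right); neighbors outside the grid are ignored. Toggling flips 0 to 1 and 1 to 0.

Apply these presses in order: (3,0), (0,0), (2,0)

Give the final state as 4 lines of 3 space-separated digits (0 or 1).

After press 1 at (3,0):
0 0 0
1 1 1
1 1 1
1 1 0

After press 2 at (0,0):
1 1 0
0 1 1
1 1 1
1 1 0

After press 3 at (2,0):
1 1 0
1 1 1
0 0 1
0 1 0

Answer: 1 1 0
1 1 1
0 0 1
0 1 0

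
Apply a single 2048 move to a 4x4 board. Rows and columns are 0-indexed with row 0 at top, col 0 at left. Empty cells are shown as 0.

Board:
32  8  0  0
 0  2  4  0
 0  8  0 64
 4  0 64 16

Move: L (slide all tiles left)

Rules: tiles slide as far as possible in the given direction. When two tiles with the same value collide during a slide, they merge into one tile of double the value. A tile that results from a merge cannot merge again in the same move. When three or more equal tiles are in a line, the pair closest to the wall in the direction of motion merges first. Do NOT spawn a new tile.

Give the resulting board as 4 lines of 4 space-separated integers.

Slide left:
row 0: [32, 8, 0, 0] -> [32, 8, 0, 0]
row 1: [0, 2, 4, 0] -> [2, 4, 0, 0]
row 2: [0, 8, 0, 64] -> [8, 64, 0, 0]
row 3: [4, 0, 64, 16] -> [4, 64, 16, 0]

Answer: 32  8  0  0
 2  4  0  0
 8 64  0  0
 4 64 16  0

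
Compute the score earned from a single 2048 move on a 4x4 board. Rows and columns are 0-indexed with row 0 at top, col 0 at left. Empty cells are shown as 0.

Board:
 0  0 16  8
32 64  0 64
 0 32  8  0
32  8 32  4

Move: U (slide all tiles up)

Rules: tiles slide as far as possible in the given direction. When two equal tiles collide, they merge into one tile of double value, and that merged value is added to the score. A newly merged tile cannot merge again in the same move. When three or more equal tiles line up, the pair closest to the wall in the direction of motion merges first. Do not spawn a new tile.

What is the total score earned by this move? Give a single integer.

Answer: 64

Derivation:
Slide up:
col 0: [0, 32, 0, 32] -> [64, 0, 0, 0]  score +64 (running 64)
col 1: [0, 64, 32, 8] -> [64, 32, 8, 0]  score +0 (running 64)
col 2: [16, 0, 8, 32] -> [16, 8, 32, 0]  score +0 (running 64)
col 3: [8, 64, 0, 4] -> [8, 64, 4, 0]  score +0 (running 64)
Board after move:
64 64 16  8
 0 32  8 64
 0  8 32  4
 0  0  0  0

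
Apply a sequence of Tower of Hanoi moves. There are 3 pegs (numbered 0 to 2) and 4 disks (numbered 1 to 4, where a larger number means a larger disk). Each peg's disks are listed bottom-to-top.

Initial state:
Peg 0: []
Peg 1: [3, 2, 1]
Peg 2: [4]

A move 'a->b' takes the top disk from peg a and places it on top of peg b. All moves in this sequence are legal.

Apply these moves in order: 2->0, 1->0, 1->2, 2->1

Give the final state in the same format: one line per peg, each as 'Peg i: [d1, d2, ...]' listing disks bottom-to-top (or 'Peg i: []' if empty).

After move 1 (2->0):
Peg 0: [4]
Peg 1: [3, 2, 1]
Peg 2: []

After move 2 (1->0):
Peg 0: [4, 1]
Peg 1: [3, 2]
Peg 2: []

After move 3 (1->2):
Peg 0: [4, 1]
Peg 1: [3]
Peg 2: [2]

After move 4 (2->1):
Peg 0: [4, 1]
Peg 1: [3, 2]
Peg 2: []

Answer: Peg 0: [4, 1]
Peg 1: [3, 2]
Peg 2: []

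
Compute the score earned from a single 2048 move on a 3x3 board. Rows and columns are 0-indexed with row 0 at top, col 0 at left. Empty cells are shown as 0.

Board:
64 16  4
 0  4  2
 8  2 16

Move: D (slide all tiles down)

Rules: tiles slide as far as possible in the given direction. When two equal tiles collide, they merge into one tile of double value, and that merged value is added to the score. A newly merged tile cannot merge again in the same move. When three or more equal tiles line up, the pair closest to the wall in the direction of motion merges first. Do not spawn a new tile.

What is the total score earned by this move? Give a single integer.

Answer: 0

Derivation:
Slide down:
col 0: [64, 0, 8] -> [0, 64, 8]  score +0 (running 0)
col 1: [16, 4, 2] -> [16, 4, 2]  score +0 (running 0)
col 2: [4, 2, 16] -> [4, 2, 16]  score +0 (running 0)
Board after move:
 0 16  4
64  4  2
 8  2 16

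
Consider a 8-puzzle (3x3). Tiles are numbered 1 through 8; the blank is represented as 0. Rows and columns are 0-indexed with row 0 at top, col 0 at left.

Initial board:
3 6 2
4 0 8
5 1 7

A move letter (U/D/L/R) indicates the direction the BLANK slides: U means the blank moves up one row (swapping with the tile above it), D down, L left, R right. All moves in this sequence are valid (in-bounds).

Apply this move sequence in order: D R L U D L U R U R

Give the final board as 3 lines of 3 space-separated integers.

Answer: 3 2 0
1 6 8
4 5 7

Derivation:
After move 1 (D):
3 6 2
4 1 8
5 0 7

After move 2 (R):
3 6 2
4 1 8
5 7 0

After move 3 (L):
3 6 2
4 1 8
5 0 7

After move 4 (U):
3 6 2
4 0 8
5 1 7

After move 5 (D):
3 6 2
4 1 8
5 0 7

After move 6 (L):
3 6 2
4 1 8
0 5 7

After move 7 (U):
3 6 2
0 1 8
4 5 7

After move 8 (R):
3 6 2
1 0 8
4 5 7

After move 9 (U):
3 0 2
1 6 8
4 5 7

After move 10 (R):
3 2 0
1 6 8
4 5 7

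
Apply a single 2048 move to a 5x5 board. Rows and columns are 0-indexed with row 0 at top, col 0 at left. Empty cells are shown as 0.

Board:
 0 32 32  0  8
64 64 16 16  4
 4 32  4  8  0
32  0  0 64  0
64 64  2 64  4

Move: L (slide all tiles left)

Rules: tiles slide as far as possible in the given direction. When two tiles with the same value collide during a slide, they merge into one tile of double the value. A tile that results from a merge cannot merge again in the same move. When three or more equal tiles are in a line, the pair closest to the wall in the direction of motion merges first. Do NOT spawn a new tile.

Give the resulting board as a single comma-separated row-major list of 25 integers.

Answer: 64, 8, 0, 0, 0, 128, 32, 4, 0, 0, 4, 32, 4, 8, 0, 32, 64, 0, 0, 0, 128, 2, 64, 4, 0

Derivation:
Slide left:
row 0: [0, 32, 32, 0, 8] -> [64, 8, 0, 0, 0]
row 1: [64, 64, 16, 16, 4] -> [128, 32, 4, 0, 0]
row 2: [4, 32, 4, 8, 0] -> [4, 32, 4, 8, 0]
row 3: [32, 0, 0, 64, 0] -> [32, 64, 0, 0, 0]
row 4: [64, 64, 2, 64, 4] -> [128, 2, 64, 4, 0]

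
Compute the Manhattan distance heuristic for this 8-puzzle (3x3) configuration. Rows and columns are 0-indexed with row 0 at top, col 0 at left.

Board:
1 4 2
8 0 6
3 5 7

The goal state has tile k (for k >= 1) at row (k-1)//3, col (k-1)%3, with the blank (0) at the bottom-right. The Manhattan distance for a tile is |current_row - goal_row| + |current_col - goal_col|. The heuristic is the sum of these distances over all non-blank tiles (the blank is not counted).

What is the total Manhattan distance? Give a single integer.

Answer: 12

Derivation:
Tile 1: at (0,0), goal (0,0), distance |0-0|+|0-0| = 0
Tile 4: at (0,1), goal (1,0), distance |0-1|+|1-0| = 2
Tile 2: at (0,2), goal (0,1), distance |0-0|+|2-1| = 1
Tile 8: at (1,0), goal (2,1), distance |1-2|+|0-1| = 2
Tile 6: at (1,2), goal (1,2), distance |1-1|+|2-2| = 0
Tile 3: at (2,0), goal (0,2), distance |2-0|+|0-2| = 4
Tile 5: at (2,1), goal (1,1), distance |2-1|+|1-1| = 1
Tile 7: at (2,2), goal (2,0), distance |2-2|+|2-0| = 2
Sum: 0 + 2 + 1 + 2 + 0 + 4 + 1 + 2 = 12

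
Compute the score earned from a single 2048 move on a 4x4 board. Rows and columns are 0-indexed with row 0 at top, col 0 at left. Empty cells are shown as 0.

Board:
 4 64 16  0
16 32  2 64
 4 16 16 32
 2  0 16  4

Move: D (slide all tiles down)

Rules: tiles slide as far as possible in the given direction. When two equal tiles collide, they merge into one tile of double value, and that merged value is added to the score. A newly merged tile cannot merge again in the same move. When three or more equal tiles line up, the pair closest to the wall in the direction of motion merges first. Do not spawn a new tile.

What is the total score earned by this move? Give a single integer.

Slide down:
col 0: [4, 16, 4, 2] -> [4, 16, 4, 2]  score +0 (running 0)
col 1: [64, 32, 16, 0] -> [0, 64, 32, 16]  score +0 (running 0)
col 2: [16, 2, 16, 16] -> [0, 16, 2, 32]  score +32 (running 32)
col 3: [0, 64, 32, 4] -> [0, 64, 32, 4]  score +0 (running 32)
Board after move:
 4  0  0  0
16 64 16 64
 4 32  2 32
 2 16 32  4

Answer: 32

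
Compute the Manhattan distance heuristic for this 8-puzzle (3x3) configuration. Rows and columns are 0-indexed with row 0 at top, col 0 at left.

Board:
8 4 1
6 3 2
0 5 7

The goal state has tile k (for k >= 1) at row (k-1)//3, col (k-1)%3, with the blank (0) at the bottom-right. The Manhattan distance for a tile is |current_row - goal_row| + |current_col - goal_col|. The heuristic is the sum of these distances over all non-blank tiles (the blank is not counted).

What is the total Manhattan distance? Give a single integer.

Answer: 16

Derivation:
Tile 8: (0,0)->(2,1) = 3
Tile 4: (0,1)->(1,0) = 2
Tile 1: (0,2)->(0,0) = 2
Tile 6: (1,0)->(1,2) = 2
Tile 3: (1,1)->(0,2) = 2
Tile 2: (1,2)->(0,1) = 2
Tile 5: (2,1)->(1,1) = 1
Tile 7: (2,2)->(2,0) = 2
Sum: 3 + 2 + 2 + 2 + 2 + 2 + 1 + 2 = 16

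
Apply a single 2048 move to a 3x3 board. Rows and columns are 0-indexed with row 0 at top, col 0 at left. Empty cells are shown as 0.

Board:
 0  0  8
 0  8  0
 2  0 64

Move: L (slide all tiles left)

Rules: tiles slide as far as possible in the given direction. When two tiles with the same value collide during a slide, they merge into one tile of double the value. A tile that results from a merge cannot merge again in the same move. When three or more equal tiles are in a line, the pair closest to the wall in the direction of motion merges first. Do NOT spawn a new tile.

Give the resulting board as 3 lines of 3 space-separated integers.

Slide left:
row 0: [0, 0, 8] -> [8, 0, 0]
row 1: [0, 8, 0] -> [8, 0, 0]
row 2: [2, 0, 64] -> [2, 64, 0]

Answer:  8  0  0
 8  0  0
 2 64  0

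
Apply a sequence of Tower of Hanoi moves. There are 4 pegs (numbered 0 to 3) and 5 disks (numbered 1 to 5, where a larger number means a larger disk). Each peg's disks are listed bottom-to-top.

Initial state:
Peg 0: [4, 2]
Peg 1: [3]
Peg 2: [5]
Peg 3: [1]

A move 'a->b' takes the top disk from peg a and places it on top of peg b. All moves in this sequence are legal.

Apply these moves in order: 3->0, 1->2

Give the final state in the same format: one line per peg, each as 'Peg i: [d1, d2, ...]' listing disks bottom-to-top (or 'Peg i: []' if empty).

After move 1 (3->0):
Peg 0: [4, 2, 1]
Peg 1: [3]
Peg 2: [5]
Peg 3: []

After move 2 (1->2):
Peg 0: [4, 2, 1]
Peg 1: []
Peg 2: [5, 3]
Peg 3: []

Answer: Peg 0: [4, 2, 1]
Peg 1: []
Peg 2: [5, 3]
Peg 3: []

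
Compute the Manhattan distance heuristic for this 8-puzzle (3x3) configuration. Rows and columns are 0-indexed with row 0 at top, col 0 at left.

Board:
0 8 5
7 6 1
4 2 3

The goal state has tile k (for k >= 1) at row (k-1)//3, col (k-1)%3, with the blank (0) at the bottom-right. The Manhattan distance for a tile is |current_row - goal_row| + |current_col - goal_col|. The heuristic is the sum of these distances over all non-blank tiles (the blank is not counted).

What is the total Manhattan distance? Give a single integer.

Tile 8: (0,1)->(2,1) = 2
Tile 5: (0,2)->(1,1) = 2
Tile 7: (1,0)->(2,0) = 1
Tile 6: (1,1)->(1,2) = 1
Tile 1: (1,2)->(0,0) = 3
Tile 4: (2,0)->(1,0) = 1
Tile 2: (2,1)->(0,1) = 2
Tile 3: (2,2)->(0,2) = 2
Sum: 2 + 2 + 1 + 1 + 3 + 1 + 2 + 2 = 14

Answer: 14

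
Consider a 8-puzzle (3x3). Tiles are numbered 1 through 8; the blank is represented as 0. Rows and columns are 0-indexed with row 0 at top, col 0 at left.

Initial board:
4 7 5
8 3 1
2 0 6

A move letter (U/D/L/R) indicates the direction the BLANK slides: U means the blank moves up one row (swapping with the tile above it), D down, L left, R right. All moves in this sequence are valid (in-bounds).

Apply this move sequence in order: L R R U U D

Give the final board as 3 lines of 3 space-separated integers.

Answer: 4 7 5
8 3 0
2 6 1

Derivation:
After move 1 (L):
4 7 5
8 3 1
0 2 6

After move 2 (R):
4 7 5
8 3 1
2 0 6

After move 3 (R):
4 7 5
8 3 1
2 6 0

After move 4 (U):
4 7 5
8 3 0
2 6 1

After move 5 (U):
4 7 0
8 3 5
2 6 1

After move 6 (D):
4 7 5
8 3 0
2 6 1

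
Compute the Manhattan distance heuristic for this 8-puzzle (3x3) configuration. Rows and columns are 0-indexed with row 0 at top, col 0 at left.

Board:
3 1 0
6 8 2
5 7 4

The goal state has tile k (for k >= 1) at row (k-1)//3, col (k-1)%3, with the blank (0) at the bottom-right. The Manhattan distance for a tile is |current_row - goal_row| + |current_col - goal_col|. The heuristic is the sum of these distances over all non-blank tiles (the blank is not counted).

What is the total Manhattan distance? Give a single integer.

Tile 3: at (0,0), goal (0,2), distance |0-0|+|0-2| = 2
Tile 1: at (0,1), goal (0,0), distance |0-0|+|1-0| = 1
Tile 6: at (1,0), goal (1,2), distance |1-1|+|0-2| = 2
Tile 8: at (1,1), goal (2,1), distance |1-2|+|1-1| = 1
Tile 2: at (1,2), goal (0,1), distance |1-0|+|2-1| = 2
Tile 5: at (2,0), goal (1,1), distance |2-1|+|0-1| = 2
Tile 7: at (2,1), goal (2,0), distance |2-2|+|1-0| = 1
Tile 4: at (2,2), goal (1,0), distance |2-1|+|2-0| = 3
Sum: 2 + 1 + 2 + 1 + 2 + 2 + 1 + 3 = 14

Answer: 14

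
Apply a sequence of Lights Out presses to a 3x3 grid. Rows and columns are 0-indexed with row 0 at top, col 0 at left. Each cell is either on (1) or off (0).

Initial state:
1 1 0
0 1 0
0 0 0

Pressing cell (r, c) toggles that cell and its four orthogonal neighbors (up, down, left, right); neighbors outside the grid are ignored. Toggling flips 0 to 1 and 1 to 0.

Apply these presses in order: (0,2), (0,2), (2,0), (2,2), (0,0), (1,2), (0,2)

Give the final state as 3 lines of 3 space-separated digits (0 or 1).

After press 1 at (0,2):
1 0 1
0 1 1
0 0 0

After press 2 at (0,2):
1 1 0
0 1 0
0 0 0

After press 3 at (2,0):
1 1 0
1 1 0
1 1 0

After press 4 at (2,2):
1 1 0
1 1 1
1 0 1

After press 5 at (0,0):
0 0 0
0 1 1
1 0 1

After press 6 at (1,2):
0 0 1
0 0 0
1 0 0

After press 7 at (0,2):
0 1 0
0 0 1
1 0 0

Answer: 0 1 0
0 0 1
1 0 0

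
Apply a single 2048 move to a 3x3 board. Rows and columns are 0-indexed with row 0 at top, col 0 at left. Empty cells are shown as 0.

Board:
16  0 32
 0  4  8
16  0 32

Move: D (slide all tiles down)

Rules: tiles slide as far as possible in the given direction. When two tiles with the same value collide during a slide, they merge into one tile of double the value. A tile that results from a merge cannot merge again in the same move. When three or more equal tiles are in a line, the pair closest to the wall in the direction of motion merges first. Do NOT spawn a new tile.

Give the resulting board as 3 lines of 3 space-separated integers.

Answer:  0  0 32
 0  0  8
32  4 32

Derivation:
Slide down:
col 0: [16, 0, 16] -> [0, 0, 32]
col 1: [0, 4, 0] -> [0, 0, 4]
col 2: [32, 8, 32] -> [32, 8, 32]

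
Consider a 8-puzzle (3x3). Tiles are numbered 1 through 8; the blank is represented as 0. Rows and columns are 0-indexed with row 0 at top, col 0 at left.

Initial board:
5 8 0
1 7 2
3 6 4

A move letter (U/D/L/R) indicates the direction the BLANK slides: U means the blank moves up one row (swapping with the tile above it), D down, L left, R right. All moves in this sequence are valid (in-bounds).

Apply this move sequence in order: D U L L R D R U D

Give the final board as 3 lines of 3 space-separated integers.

After move 1 (D):
5 8 2
1 7 0
3 6 4

After move 2 (U):
5 8 0
1 7 2
3 6 4

After move 3 (L):
5 0 8
1 7 2
3 6 4

After move 4 (L):
0 5 8
1 7 2
3 6 4

After move 5 (R):
5 0 8
1 7 2
3 6 4

After move 6 (D):
5 7 8
1 0 2
3 6 4

After move 7 (R):
5 7 8
1 2 0
3 6 4

After move 8 (U):
5 7 0
1 2 8
3 6 4

After move 9 (D):
5 7 8
1 2 0
3 6 4

Answer: 5 7 8
1 2 0
3 6 4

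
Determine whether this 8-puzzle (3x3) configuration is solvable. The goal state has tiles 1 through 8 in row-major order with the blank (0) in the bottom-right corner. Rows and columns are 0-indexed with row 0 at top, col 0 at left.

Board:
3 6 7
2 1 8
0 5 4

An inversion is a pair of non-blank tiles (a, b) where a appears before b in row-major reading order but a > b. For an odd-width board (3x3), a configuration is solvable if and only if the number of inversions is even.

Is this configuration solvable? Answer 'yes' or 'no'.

Inversions (pairs i<j in row-major order where tile[i] > tile[j] > 0): 14
14 is even, so the puzzle is solvable.

Answer: yes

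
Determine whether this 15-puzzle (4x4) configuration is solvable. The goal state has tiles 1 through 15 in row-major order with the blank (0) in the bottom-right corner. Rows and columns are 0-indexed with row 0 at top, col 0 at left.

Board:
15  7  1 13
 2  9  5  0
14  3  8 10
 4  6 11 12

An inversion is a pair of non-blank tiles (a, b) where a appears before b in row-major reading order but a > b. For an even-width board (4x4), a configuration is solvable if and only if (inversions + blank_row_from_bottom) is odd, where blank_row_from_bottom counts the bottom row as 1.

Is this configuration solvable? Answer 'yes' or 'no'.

Answer: yes

Derivation:
Inversions: 48
Blank is in row 1 (0-indexed from top), which is row 3 counting from the bottom (bottom = 1).
48 + 3 = 51, which is odd, so the puzzle is solvable.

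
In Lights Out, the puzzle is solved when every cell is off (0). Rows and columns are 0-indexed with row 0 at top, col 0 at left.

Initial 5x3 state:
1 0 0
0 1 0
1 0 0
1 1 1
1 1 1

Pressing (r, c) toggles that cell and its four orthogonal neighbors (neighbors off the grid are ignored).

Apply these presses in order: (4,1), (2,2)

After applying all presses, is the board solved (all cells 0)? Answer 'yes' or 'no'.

After press 1 at (4,1):
1 0 0
0 1 0
1 0 0
1 0 1
0 0 0

After press 2 at (2,2):
1 0 0
0 1 1
1 1 1
1 0 0
0 0 0

Lights still on: 7

Answer: no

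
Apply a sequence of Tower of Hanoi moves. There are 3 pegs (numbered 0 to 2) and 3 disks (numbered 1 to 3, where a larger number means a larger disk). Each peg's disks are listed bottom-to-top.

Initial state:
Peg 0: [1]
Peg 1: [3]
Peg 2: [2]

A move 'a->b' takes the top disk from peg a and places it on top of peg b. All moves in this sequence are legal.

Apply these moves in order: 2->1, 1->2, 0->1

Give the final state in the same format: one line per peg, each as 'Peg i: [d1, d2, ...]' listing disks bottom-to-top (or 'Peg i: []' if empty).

After move 1 (2->1):
Peg 0: [1]
Peg 1: [3, 2]
Peg 2: []

After move 2 (1->2):
Peg 0: [1]
Peg 1: [3]
Peg 2: [2]

After move 3 (0->1):
Peg 0: []
Peg 1: [3, 1]
Peg 2: [2]

Answer: Peg 0: []
Peg 1: [3, 1]
Peg 2: [2]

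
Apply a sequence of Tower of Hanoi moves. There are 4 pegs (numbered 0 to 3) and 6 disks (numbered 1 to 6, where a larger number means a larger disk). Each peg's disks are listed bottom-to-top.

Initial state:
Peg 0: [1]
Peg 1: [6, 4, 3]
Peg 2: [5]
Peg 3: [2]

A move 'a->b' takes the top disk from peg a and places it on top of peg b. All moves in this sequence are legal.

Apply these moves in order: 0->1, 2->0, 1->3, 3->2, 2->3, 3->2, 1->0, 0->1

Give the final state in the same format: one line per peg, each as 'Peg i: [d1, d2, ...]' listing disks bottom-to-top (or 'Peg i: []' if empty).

Answer: Peg 0: [5]
Peg 1: [6, 4, 3]
Peg 2: [1]
Peg 3: [2]

Derivation:
After move 1 (0->1):
Peg 0: []
Peg 1: [6, 4, 3, 1]
Peg 2: [5]
Peg 3: [2]

After move 2 (2->0):
Peg 0: [5]
Peg 1: [6, 4, 3, 1]
Peg 2: []
Peg 3: [2]

After move 3 (1->3):
Peg 0: [5]
Peg 1: [6, 4, 3]
Peg 2: []
Peg 3: [2, 1]

After move 4 (3->2):
Peg 0: [5]
Peg 1: [6, 4, 3]
Peg 2: [1]
Peg 3: [2]

After move 5 (2->3):
Peg 0: [5]
Peg 1: [6, 4, 3]
Peg 2: []
Peg 3: [2, 1]

After move 6 (3->2):
Peg 0: [5]
Peg 1: [6, 4, 3]
Peg 2: [1]
Peg 3: [2]

After move 7 (1->0):
Peg 0: [5, 3]
Peg 1: [6, 4]
Peg 2: [1]
Peg 3: [2]

After move 8 (0->1):
Peg 0: [5]
Peg 1: [6, 4, 3]
Peg 2: [1]
Peg 3: [2]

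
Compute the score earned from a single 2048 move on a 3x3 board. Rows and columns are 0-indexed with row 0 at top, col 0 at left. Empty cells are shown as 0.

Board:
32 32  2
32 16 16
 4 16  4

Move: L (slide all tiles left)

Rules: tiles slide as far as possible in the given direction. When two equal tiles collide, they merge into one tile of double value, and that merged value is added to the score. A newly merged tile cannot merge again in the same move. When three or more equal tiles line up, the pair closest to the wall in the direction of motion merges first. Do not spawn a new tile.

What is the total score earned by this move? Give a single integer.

Answer: 96

Derivation:
Slide left:
row 0: [32, 32, 2] -> [64, 2, 0]  score +64 (running 64)
row 1: [32, 16, 16] -> [32, 32, 0]  score +32 (running 96)
row 2: [4, 16, 4] -> [4, 16, 4]  score +0 (running 96)
Board after move:
64  2  0
32 32  0
 4 16  4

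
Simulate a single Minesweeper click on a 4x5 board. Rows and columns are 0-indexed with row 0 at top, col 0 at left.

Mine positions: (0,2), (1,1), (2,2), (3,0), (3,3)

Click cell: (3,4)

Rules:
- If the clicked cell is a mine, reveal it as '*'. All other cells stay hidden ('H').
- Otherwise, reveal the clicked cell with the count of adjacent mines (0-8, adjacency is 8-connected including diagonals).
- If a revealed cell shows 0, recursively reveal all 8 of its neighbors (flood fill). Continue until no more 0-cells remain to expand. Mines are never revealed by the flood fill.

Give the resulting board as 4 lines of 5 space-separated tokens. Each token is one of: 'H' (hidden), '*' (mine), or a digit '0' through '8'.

H H H H H
H H H H H
H H H H H
H H H H 1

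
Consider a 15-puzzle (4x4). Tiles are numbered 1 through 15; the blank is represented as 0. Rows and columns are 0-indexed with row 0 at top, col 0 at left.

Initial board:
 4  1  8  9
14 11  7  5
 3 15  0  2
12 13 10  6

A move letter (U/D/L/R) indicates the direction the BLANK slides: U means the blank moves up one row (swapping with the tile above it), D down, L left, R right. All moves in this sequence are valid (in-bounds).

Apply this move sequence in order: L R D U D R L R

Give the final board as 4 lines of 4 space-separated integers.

Answer:  4  1  8  9
14 11  7  5
 3 15 10  2
12 13  6  0

Derivation:
After move 1 (L):
 4  1  8  9
14 11  7  5
 3  0 15  2
12 13 10  6

After move 2 (R):
 4  1  8  9
14 11  7  5
 3 15  0  2
12 13 10  6

After move 3 (D):
 4  1  8  9
14 11  7  5
 3 15 10  2
12 13  0  6

After move 4 (U):
 4  1  8  9
14 11  7  5
 3 15  0  2
12 13 10  6

After move 5 (D):
 4  1  8  9
14 11  7  5
 3 15 10  2
12 13  0  6

After move 6 (R):
 4  1  8  9
14 11  7  5
 3 15 10  2
12 13  6  0

After move 7 (L):
 4  1  8  9
14 11  7  5
 3 15 10  2
12 13  0  6

After move 8 (R):
 4  1  8  9
14 11  7  5
 3 15 10  2
12 13  6  0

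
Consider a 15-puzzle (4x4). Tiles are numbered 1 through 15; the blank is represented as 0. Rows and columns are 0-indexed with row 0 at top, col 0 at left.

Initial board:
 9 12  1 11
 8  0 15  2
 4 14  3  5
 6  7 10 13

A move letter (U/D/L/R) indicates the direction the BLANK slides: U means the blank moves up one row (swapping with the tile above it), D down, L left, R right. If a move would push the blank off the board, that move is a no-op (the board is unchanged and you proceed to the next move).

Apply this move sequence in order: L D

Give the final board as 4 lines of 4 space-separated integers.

After move 1 (L):
 9 12  1 11
 0  8 15  2
 4 14  3  5
 6  7 10 13

After move 2 (D):
 9 12  1 11
 4  8 15  2
 0 14  3  5
 6  7 10 13

Answer:  9 12  1 11
 4  8 15  2
 0 14  3  5
 6  7 10 13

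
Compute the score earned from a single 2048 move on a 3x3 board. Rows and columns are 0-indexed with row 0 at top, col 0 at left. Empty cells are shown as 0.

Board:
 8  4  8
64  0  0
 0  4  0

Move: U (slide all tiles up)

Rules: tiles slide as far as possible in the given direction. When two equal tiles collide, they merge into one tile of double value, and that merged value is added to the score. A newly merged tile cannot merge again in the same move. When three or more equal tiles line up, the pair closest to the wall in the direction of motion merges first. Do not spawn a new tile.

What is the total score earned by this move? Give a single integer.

Slide up:
col 0: [8, 64, 0] -> [8, 64, 0]  score +0 (running 0)
col 1: [4, 0, 4] -> [8, 0, 0]  score +8 (running 8)
col 2: [8, 0, 0] -> [8, 0, 0]  score +0 (running 8)
Board after move:
 8  8  8
64  0  0
 0  0  0

Answer: 8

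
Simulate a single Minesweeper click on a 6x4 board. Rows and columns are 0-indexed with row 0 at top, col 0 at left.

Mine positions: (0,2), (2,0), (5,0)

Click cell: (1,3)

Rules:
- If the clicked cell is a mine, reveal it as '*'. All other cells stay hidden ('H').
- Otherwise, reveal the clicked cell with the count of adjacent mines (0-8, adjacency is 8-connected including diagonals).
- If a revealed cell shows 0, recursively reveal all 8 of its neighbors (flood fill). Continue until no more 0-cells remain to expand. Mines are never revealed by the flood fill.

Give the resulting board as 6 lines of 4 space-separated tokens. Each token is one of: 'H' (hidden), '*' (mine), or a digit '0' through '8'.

H H H H
H H H 1
H H H H
H H H H
H H H H
H H H H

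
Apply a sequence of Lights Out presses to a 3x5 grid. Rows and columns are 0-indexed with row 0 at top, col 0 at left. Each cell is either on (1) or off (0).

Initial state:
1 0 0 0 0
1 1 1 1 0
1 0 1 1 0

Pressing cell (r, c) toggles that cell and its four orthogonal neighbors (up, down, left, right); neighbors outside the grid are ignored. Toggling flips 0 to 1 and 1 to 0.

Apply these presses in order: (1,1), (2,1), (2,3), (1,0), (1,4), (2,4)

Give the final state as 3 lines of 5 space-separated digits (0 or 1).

Answer: 0 1 0 0 1
1 0 0 1 0
1 0 1 1 1

Derivation:
After press 1 at (1,1):
1 1 0 0 0
0 0 0 1 0
1 1 1 1 0

After press 2 at (2,1):
1 1 0 0 0
0 1 0 1 0
0 0 0 1 0

After press 3 at (2,3):
1 1 0 0 0
0 1 0 0 0
0 0 1 0 1

After press 4 at (1,0):
0 1 0 0 0
1 0 0 0 0
1 0 1 0 1

After press 5 at (1,4):
0 1 0 0 1
1 0 0 1 1
1 0 1 0 0

After press 6 at (2,4):
0 1 0 0 1
1 0 0 1 0
1 0 1 1 1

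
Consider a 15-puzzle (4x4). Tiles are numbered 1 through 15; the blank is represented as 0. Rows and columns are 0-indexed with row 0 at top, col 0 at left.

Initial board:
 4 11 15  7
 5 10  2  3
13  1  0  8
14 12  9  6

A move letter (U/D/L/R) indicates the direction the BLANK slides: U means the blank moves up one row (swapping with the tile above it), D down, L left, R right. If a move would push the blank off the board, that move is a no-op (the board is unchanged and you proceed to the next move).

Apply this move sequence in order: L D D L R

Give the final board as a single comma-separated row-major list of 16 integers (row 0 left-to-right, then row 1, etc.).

Answer: 4, 11, 15, 7, 5, 10, 2, 3, 13, 12, 1, 8, 14, 0, 9, 6

Derivation:
After move 1 (L):
 4 11 15  7
 5 10  2  3
13  0  1  8
14 12  9  6

After move 2 (D):
 4 11 15  7
 5 10  2  3
13 12  1  8
14  0  9  6

After move 3 (D):
 4 11 15  7
 5 10  2  3
13 12  1  8
14  0  9  6

After move 4 (L):
 4 11 15  7
 5 10  2  3
13 12  1  8
 0 14  9  6

After move 5 (R):
 4 11 15  7
 5 10  2  3
13 12  1  8
14  0  9  6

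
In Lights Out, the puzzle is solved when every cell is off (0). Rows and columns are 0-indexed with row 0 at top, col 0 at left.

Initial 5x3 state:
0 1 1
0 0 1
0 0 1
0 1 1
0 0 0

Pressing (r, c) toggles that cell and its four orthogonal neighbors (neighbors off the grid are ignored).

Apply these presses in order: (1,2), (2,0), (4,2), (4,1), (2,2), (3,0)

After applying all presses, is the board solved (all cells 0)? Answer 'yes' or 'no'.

Answer: no

Derivation:
After press 1 at (1,2):
0 1 0
0 1 0
0 0 0
0 1 1
0 0 0

After press 2 at (2,0):
0 1 0
1 1 0
1 1 0
1 1 1
0 0 0

After press 3 at (4,2):
0 1 0
1 1 0
1 1 0
1 1 0
0 1 1

After press 4 at (4,1):
0 1 0
1 1 0
1 1 0
1 0 0
1 0 0

After press 5 at (2,2):
0 1 0
1 1 1
1 0 1
1 0 1
1 0 0

After press 6 at (3,0):
0 1 0
1 1 1
0 0 1
0 1 1
0 0 0

Lights still on: 7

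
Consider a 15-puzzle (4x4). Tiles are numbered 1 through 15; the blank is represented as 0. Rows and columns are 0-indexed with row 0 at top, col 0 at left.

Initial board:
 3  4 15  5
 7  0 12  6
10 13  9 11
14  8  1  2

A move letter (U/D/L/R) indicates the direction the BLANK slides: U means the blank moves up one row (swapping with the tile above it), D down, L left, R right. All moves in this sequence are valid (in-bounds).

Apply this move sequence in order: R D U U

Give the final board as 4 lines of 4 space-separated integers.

Answer:  3  4  0  5
 7 12 15  6
10 13  9 11
14  8  1  2

Derivation:
After move 1 (R):
 3  4 15  5
 7 12  0  6
10 13  9 11
14  8  1  2

After move 2 (D):
 3  4 15  5
 7 12  9  6
10 13  0 11
14  8  1  2

After move 3 (U):
 3  4 15  5
 7 12  0  6
10 13  9 11
14  8  1  2

After move 4 (U):
 3  4  0  5
 7 12 15  6
10 13  9 11
14  8  1  2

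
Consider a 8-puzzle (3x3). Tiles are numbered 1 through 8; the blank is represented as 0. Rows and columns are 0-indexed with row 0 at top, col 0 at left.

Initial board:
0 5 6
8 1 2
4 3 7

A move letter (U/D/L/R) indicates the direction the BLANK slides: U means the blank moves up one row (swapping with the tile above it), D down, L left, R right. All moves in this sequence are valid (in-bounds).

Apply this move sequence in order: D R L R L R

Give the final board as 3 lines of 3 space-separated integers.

Answer: 8 5 6
1 0 2
4 3 7

Derivation:
After move 1 (D):
8 5 6
0 1 2
4 3 7

After move 2 (R):
8 5 6
1 0 2
4 3 7

After move 3 (L):
8 5 6
0 1 2
4 3 7

After move 4 (R):
8 5 6
1 0 2
4 3 7

After move 5 (L):
8 5 6
0 1 2
4 3 7

After move 6 (R):
8 5 6
1 0 2
4 3 7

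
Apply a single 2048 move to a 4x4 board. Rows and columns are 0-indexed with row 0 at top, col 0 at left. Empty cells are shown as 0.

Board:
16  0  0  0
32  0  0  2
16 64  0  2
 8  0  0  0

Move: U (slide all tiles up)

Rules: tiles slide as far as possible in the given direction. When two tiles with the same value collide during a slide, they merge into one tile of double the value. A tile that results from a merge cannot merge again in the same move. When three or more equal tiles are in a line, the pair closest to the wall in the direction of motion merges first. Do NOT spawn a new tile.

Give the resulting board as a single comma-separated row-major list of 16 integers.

Slide up:
col 0: [16, 32, 16, 8] -> [16, 32, 16, 8]
col 1: [0, 0, 64, 0] -> [64, 0, 0, 0]
col 2: [0, 0, 0, 0] -> [0, 0, 0, 0]
col 3: [0, 2, 2, 0] -> [4, 0, 0, 0]

Answer: 16, 64, 0, 4, 32, 0, 0, 0, 16, 0, 0, 0, 8, 0, 0, 0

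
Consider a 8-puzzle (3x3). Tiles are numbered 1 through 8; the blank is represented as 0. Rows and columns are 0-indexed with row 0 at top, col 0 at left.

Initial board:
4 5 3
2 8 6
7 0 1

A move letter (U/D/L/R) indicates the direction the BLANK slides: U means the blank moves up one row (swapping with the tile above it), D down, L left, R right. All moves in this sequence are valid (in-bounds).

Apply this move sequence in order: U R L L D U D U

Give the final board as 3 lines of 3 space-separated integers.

After move 1 (U):
4 5 3
2 0 6
7 8 1

After move 2 (R):
4 5 3
2 6 0
7 8 1

After move 3 (L):
4 5 3
2 0 6
7 8 1

After move 4 (L):
4 5 3
0 2 6
7 8 1

After move 5 (D):
4 5 3
7 2 6
0 8 1

After move 6 (U):
4 5 3
0 2 6
7 8 1

After move 7 (D):
4 5 3
7 2 6
0 8 1

After move 8 (U):
4 5 3
0 2 6
7 8 1

Answer: 4 5 3
0 2 6
7 8 1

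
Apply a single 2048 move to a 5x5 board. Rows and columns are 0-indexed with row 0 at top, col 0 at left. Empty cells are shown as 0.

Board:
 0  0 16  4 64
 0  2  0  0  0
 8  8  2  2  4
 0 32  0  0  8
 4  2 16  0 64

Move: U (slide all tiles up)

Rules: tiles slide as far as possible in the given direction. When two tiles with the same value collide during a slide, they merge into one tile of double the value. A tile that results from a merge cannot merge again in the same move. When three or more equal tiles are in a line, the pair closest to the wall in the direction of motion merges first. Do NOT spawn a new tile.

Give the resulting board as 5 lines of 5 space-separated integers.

Answer:  8  2 16  4 64
 4  8  2  2  4
 0 32 16  0  8
 0  2  0  0 64
 0  0  0  0  0

Derivation:
Slide up:
col 0: [0, 0, 8, 0, 4] -> [8, 4, 0, 0, 0]
col 1: [0, 2, 8, 32, 2] -> [2, 8, 32, 2, 0]
col 2: [16, 0, 2, 0, 16] -> [16, 2, 16, 0, 0]
col 3: [4, 0, 2, 0, 0] -> [4, 2, 0, 0, 0]
col 4: [64, 0, 4, 8, 64] -> [64, 4, 8, 64, 0]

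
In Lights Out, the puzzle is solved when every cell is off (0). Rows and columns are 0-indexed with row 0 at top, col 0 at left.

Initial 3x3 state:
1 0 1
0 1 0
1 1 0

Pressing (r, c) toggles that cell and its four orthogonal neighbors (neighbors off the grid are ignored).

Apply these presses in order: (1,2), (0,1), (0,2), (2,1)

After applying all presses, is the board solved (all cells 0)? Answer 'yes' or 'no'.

After press 1 at (1,2):
1 0 0
0 0 1
1 1 1

After press 2 at (0,1):
0 1 1
0 1 1
1 1 1

After press 3 at (0,2):
0 0 0
0 1 0
1 1 1

After press 4 at (2,1):
0 0 0
0 0 0
0 0 0

Lights still on: 0

Answer: yes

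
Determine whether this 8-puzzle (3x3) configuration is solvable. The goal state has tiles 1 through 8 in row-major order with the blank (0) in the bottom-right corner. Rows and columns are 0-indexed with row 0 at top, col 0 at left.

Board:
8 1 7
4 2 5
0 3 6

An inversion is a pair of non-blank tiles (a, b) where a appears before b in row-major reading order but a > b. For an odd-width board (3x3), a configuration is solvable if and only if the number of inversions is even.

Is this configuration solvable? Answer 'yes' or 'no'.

Inversions (pairs i<j in row-major order where tile[i] > tile[j] > 0): 15
15 is odd, so the puzzle is not solvable.

Answer: no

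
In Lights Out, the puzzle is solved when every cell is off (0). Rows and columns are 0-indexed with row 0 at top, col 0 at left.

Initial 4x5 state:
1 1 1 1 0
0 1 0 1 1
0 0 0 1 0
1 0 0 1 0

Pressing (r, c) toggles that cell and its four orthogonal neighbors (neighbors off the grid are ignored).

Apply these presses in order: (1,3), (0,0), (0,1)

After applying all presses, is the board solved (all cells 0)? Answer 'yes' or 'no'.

After press 1 at (1,3):
1 1 1 0 0
0 1 1 0 0
0 0 0 0 0
1 0 0 1 0

After press 2 at (0,0):
0 0 1 0 0
1 1 1 0 0
0 0 0 0 0
1 0 0 1 0

After press 3 at (0,1):
1 1 0 0 0
1 0 1 0 0
0 0 0 0 0
1 0 0 1 0

Lights still on: 6

Answer: no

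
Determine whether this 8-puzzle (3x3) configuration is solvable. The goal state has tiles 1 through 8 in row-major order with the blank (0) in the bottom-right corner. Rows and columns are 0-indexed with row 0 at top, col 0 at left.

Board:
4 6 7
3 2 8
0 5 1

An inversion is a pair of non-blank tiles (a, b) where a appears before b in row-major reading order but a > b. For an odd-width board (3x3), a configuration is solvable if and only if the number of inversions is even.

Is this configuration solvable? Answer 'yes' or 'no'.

Inversions (pairs i<j in row-major order where tile[i] > tile[j] > 0): 17
17 is odd, so the puzzle is not solvable.

Answer: no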